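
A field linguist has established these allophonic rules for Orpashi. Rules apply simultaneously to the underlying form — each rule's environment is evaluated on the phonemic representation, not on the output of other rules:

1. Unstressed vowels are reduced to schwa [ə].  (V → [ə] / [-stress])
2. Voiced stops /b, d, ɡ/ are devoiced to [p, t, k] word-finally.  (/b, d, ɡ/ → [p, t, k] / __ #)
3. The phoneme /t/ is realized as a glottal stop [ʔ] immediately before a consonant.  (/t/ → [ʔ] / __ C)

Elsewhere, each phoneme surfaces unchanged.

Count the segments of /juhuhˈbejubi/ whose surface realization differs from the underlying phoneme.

4

Segments that undergo a rule: /u/ → [ə] (rule 1); /u/ → [ə] (rule 1); /u/ → [ə] (rule 1); /i/ → [ə] (rule 1).
All other segments surface unchanged.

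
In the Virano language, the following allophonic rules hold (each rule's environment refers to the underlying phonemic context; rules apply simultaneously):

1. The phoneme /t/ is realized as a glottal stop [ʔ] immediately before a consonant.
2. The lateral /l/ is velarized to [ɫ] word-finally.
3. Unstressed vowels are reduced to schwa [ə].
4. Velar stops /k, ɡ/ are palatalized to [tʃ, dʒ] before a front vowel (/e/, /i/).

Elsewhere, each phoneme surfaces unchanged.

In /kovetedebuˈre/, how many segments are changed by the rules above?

Segments that undergo a rule: /o/ → [ə] (rule 3); /e/ → [ə] (rule 3); /e/ → [ə] (rule 3); /e/ → [ə] (rule 3); /u/ → [ə] (rule 3).
All other segments surface unchanged.

5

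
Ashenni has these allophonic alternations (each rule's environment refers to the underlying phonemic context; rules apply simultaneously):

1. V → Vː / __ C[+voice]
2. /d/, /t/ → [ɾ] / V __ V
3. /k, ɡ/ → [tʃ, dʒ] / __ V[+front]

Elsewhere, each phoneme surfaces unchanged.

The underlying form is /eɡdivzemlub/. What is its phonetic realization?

/e/ (word-initial) occurs before a voiced consonant → [eː] by rule 1.
/ɡ/ (between /e/ and /d/): rule 3 targets it, but not before a front vowel → unchanged [ɡ].
/d/ (between /ɡ/ and /i/) is in the target of rule 2 but the environment (between two vowels) is not met → [d].
/i/ (between /d/ and /v/): before a voiced consonant, so rule 1 applies → [iː].
/v/ (between /i/ and /z/): no rule targets it → [v].
/z/ (between /v/ and /e/): no rule targets it → [z].
Rule 1 applies to /e/ (between /z/ and /m/: before a voiced consonant) → [eː].
/m/ — not in any rule's target class → [m].
/l/ (between /m/ and /u/): no rule targets it → [l].
Rule 1 applies to /u/ (between /l/ and /b/: before a voiced consonant) → [uː].
/b/ — not in any rule's target class → [b].

[eːɡdiːvzeːmluːb]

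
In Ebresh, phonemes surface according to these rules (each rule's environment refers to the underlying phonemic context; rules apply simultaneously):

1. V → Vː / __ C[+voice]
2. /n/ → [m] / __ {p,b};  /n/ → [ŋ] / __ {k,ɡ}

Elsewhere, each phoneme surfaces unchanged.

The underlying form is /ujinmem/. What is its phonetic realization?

[uːjiːnmeːm]

/u/ — word-initial, before a voiced consonant — surfaces as [uː] (rule 1).
/i/ meets the environment for rule 1 (before a voiced consonant) → [iː].
/n/ (between /i/ and /m/): rule 2 targets it, but not before a labial or velar stop → unchanged [n].
/e/ — between /m/ and /m/, before a voiced consonant — surfaces as [eː] (rule 1).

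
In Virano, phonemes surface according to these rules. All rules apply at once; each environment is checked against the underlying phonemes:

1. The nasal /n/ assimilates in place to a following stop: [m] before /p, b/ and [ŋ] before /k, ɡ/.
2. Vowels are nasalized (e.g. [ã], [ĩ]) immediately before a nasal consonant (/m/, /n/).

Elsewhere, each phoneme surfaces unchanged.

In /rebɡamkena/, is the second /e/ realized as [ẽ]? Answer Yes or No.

Rule 2 applies to /e/ (between /k/ and /n/: before a nasal consonant) → [ẽ].
The actual realization is [ẽ], which matches [ẽ].

Yes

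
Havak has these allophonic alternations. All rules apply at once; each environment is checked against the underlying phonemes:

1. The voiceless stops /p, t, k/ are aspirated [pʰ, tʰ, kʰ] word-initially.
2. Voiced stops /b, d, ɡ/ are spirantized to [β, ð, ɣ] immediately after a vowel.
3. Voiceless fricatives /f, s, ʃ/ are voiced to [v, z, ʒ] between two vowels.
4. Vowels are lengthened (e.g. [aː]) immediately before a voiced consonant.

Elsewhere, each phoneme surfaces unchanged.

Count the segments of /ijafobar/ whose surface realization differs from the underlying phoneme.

Segments that undergo a rule: /i/ → [iː] (rule 4); /f/ → [v] (rule 3); /o/ → [oː] (rule 4); /b/ → [β] (rule 2); /a/ → [aː] (rule 4).
All other segments surface unchanged.

5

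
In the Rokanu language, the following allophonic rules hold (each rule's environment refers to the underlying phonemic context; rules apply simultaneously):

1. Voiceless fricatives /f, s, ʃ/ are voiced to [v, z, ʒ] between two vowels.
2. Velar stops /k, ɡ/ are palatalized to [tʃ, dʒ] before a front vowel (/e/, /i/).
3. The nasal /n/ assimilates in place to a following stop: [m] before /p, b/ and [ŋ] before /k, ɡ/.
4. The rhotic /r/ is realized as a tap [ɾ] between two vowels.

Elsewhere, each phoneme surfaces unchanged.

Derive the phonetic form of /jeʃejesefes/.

[jeʒejezeves]

/j/ (word-initial): no rule targets it → [j].
/e/ (between /j/ and /ʃ/): no rule targets it → [e].
/ʃ/ (between /e/ and /e/): between two vowels, so rule 1 applies → [ʒ].
/e/ (between /ʃ/ and /j/): no rule targets it → [e].
/j/ — not in any rule's target class → [j].
/e/ — not in any rule's target class → [e].
/s/ — between /e/ and /e/, between two vowels — surfaces as [z] (rule 1).
/e/ stays [e].
/f/ — between /e/ and /e/, between two vowels — surfaces as [v] (rule 1).
/e/ (between /f/ and /s/) is unaffected → [e].
/s/ (word-final): rule 1 targets it, but not between two vowels → unchanged [s].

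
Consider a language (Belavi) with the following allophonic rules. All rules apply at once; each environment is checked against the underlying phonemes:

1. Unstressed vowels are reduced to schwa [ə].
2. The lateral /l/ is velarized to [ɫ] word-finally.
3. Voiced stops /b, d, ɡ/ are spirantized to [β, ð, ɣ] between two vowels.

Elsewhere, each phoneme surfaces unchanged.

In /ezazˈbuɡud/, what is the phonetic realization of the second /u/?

/u/ — between /ɡ/ and /d/, in an unstressed syllable — surfaces as [ə] (rule 1).

[ə]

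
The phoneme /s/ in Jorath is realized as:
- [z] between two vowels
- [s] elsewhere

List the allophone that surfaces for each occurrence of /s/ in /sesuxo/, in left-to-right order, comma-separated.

Occurrence 1 (position 1): no conditioning environment matches → elsewhere allophone [s].
Occurrence 2 (position 3): between two vowels → [z].

[s], [z]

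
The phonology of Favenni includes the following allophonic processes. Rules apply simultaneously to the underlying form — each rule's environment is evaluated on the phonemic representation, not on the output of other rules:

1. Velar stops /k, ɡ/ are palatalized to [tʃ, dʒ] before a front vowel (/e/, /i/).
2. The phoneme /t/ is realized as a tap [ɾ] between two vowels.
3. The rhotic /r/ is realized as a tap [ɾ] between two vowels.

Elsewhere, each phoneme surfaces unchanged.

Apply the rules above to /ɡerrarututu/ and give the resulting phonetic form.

/ɡ/ (word-initial): before a front vowel, so rule 1 applies → [dʒ].
/r/ (between /e/ and /r/): rule 3 targets it, but not between two vowels → unchanged [r].
/r/ (between /r/ and /a/) fails the environment for rule 3, so it stays [r].
/r/ (between /a/ and /u/): between two vowels, so rule 3 applies → [ɾ].
/t/ (between /u/ and /u/) occurs between two vowels → [ɾ] by rule 2.
/t/ — between /u/ and /u/, between two vowels — surfaces as [ɾ] (rule 2).

[dʒerraɾuɾuɾu]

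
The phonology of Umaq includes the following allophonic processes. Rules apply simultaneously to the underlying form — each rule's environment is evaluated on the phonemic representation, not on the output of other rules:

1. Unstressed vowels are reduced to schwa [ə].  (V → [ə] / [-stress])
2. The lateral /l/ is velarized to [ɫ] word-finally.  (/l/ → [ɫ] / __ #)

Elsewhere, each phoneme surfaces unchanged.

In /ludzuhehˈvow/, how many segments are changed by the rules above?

3

Segments that undergo a rule: /u/ → [ə] (rule 1); /u/ → [ə] (rule 1); /e/ → [ə] (rule 1).
All other segments surface unchanged.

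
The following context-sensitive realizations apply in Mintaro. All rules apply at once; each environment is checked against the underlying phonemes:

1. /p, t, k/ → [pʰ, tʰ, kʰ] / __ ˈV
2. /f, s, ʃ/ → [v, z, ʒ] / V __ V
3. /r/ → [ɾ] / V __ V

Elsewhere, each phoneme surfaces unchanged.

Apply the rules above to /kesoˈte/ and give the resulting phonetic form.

/k/ (word-initial) is in the target of rule 1 but the environment (immediately before a stressed vowel) is not met → [k].
/e/ stays [e].
/s/ meets the environment for rule 2 (between two vowels) → [z].
/o/ (between /s/ and /t/) is unaffected → [o].
/t/ (between /o/ and /e/): immediately before a stressed vowel, so rule 1 applies → [tʰ].
/e/ — not in any rule's target class → [e].

[kezoˈtʰe]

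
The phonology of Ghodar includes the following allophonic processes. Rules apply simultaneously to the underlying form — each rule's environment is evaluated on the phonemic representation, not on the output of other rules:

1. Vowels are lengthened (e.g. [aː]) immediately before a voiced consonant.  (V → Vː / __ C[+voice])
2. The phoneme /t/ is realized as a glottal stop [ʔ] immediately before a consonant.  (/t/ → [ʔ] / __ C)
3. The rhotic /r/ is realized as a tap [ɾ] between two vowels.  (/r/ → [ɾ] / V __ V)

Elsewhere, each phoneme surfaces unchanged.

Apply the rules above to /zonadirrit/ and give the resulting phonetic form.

/z/ stays [z].
/o/ (between /z/ and /n/) occurs before a voiced consonant → [oː] by rule 1.
/n/ stays [n].
/a/ (between /n/ and /d/) occurs before a voiced consonant → [aː] by rule 1.
/d/ — not in any rule's target class → [d].
/i/ (between /d/ and /r/) occurs before a voiced consonant → [iː] by rule 1.
/r/ (between /i/ and /r/) is in the target of rule 3 but the environment (between two vowels) is not met → [r].
/r/ (between /r/ and /i/) is in the target of rule 3 but the environment (between two vowels) is not met → [r].
/i/ (between /r/ and /t/) is in the target of rule 1 but the environment (before a voiced consonant) is not met → [i].
/t/ (word-final): rule 2 targets it, but not immediately before a consonant → unchanged [t].

[zoːnaːdiːrrit]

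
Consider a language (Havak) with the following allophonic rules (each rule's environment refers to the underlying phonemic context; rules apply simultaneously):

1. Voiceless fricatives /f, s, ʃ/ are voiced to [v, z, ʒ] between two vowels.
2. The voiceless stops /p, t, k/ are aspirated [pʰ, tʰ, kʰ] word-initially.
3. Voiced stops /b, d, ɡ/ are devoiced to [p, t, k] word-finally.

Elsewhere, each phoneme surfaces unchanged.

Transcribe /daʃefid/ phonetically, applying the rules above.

/d/ (word-initial): rule 3 targets it, but not word-finally → unchanged [d].
/ʃ/ (between /a/ and /e/) occurs between two vowels → [ʒ] by rule 1.
/f/ (between /e/ and /i/): between two vowels, so rule 1 applies → [v].
Rule 3 applies to /d/ (word-final: word-finally) → [t].

[daʒevit]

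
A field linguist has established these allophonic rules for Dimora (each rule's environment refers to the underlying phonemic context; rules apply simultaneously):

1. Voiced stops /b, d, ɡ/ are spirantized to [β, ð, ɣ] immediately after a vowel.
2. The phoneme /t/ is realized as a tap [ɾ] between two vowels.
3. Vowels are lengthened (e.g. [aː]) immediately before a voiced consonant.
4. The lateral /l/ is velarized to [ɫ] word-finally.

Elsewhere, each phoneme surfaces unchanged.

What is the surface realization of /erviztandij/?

/e/ (word-initial): before a voiced consonant, so rule 3 applies → [eː].
/r/ — not in any rule's target class → [r].
/v/ (between /r/ and /i/): no rule targets it → [v].
/i/ (between /v/ and /z/): before a voiced consonant, so rule 3 applies → [iː].
/z/ stays [z].
/t/ (between /z/ and /a/) fails the environment for rule 2, so it stays [t].
/a/ — between /t/ and /n/, before a voiced consonant — surfaces as [aː] (rule 3).
/n/ (between /a/ and /d/): no rule targets it → [n].
/d/ — between /n/ and /i/; rule 1 does not apply here → [d].
/i/ meets the environment for rule 3 (before a voiced consonant) → [iː].
/j/ — not in any rule's target class → [j].

[eːrviːztaːndiːj]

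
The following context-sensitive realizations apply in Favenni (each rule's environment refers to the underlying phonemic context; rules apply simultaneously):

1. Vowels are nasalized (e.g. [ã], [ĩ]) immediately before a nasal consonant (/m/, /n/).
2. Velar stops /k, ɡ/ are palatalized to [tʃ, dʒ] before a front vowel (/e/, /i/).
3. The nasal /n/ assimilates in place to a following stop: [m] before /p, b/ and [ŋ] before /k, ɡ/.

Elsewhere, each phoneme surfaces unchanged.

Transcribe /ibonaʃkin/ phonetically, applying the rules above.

/i/ (word-initial): rule 1 targets it, but not before a nasal consonant → unchanged [i].
/b/ stays [b].
/o/ (between /b/ and /n/) occurs before a nasal consonant → [õ] by rule 1.
/n/ (between /o/ and /a/) fails the environment for rule 3, so it stays [n].
/a/ (between /n/ and /ʃ/) fails the environment for rule 1, so it stays [a].
/ʃ/ stays [ʃ].
/k/ meets the environment for rule 2 (before a front vowel) → [tʃ].
Rule 1 applies to /i/ (between /k/ and /n/: before a nasal consonant) → [ĩ].
/n/ (word-final) fails the environment for rule 3, so it stays [n].

[ibõnaʃtʃĩn]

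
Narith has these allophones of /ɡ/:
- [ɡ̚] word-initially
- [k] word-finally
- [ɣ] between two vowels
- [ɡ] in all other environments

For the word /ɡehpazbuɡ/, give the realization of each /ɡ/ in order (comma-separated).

[ɡ̚], [k]

Occurrence 1 (position 1): word-initially → [ɡ̚].
Occurrence 2 (position 9): word-finally → [k].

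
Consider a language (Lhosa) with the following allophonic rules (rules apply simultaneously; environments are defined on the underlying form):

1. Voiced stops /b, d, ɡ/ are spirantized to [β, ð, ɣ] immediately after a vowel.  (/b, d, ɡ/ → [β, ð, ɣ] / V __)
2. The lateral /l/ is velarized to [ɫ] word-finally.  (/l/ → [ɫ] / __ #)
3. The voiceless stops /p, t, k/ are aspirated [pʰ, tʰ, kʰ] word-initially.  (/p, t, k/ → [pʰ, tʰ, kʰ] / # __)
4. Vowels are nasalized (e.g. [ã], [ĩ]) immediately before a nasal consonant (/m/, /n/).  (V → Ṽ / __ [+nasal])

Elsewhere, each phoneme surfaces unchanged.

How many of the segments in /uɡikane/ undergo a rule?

Segments that undergo a rule: /ɡ/ → [ɣ] (rule 1); /a/ → [ã] (rule 4).
All other segments surface unchanged.

2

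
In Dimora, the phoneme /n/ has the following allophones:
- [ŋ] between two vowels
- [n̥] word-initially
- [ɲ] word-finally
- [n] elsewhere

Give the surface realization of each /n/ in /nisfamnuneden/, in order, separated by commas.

Occurrence 1 (position 1): word-initially → [n̥].
Occurrence 2 (position 7): no conditioning environment matches → elsewhere allophone [n].
Occurrence 3 (position 9): between two vowels → [ŋ].
Occurrence 4 (position 13): word-finally → [ɲ].

[n̥], [n], [ŋ], [ɲ]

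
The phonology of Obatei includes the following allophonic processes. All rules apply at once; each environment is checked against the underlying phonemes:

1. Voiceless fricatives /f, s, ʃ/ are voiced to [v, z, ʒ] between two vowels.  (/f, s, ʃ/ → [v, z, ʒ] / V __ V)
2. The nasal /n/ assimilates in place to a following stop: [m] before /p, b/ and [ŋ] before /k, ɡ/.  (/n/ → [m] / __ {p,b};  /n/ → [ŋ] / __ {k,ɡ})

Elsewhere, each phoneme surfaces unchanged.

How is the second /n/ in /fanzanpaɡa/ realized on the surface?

/n/ (between /a/ and /p/) occurs before a labial or velar stop → [m] by rule 2.

[m]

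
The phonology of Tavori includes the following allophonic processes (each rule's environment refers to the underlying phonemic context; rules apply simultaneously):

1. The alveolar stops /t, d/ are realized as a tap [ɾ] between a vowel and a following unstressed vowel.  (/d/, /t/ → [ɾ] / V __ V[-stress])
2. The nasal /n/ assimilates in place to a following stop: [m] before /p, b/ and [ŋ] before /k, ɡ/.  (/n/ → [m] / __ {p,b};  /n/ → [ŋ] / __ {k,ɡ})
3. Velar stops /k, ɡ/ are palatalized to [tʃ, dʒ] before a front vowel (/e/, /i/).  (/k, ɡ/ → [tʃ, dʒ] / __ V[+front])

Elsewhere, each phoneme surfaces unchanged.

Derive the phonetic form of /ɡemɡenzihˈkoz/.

/ɡ/ (word-initial) occurs before a front vowel → [dʒ] by rule 3.
Rule 3 applies to /ɡ/ (between /m/ and /e/: before a front vowel) → [dʒ].
/n/ — between /e/ and /z/; rule 2 does not apply here → [n].
/k/ — between /h/ and /o/; rule 3 does not apply here → [k].

[dʒemdʒenzihˈkoz]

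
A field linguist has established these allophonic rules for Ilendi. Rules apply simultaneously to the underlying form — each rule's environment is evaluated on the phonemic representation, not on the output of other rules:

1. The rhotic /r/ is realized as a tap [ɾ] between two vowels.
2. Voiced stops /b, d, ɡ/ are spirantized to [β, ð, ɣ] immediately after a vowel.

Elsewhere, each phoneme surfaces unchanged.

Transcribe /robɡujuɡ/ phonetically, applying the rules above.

[roβɡujuɣ]

/r/ (word-initial) fails the environment for rule 1, so it stays [r].
/b/ meets the environment for rule 2 (immediately after a vowel) → [β].
/ɡ/ (between /b/ and /u/) is in the target of rule 2 but the environment (immediately after a vowel) is not met → [ɡ].
Rule 2 applies to /ɡ/ (word-final: immediately after a vowel) → [ɣ].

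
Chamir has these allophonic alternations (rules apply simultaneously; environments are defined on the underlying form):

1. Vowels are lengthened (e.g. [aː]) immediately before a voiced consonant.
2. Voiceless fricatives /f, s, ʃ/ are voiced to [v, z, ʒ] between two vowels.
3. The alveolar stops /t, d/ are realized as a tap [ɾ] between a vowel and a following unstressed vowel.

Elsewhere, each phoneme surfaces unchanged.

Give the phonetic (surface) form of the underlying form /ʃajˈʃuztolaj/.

/ʃ/ — word-initial; rule 2 does not apply here → [ʃ].
/a/ (between /ʃ/ and /j/) occurs before a voiced consonant → [aː] by rule 1.
/j/ (between /a/ and /ʃ/) is unaffected → [j].
/ʃ/ — between /j/ and /u/; rule 2 does not apply here → [ʃ].
/u/ meets the environment for rule 1 (before a voiced consonant) → [uː].
/z/ (between /u/ and /t/): no rule targets it → [z].
/t/ — between /z/ and /o/; rule 3 does not apply here → [t].
/o/ — between /t/ and /l/, before a voiced consonant — surfaces as [oː] (rule 1).
/l/ — not in any rule's target class → [l].
/a/ — between /l/ and /j/, before a voiced consonant — surfaces as [aː] (rule 1).
/j/ — not in any rule's target class → [j].

[ʃaːjˈʃuːztoːlaːj]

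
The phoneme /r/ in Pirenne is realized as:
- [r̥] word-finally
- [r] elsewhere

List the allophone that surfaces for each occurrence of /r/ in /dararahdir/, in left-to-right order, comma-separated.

[r], [r], [r̥]

Occurrence 1 (position 3): no conditioning environment matches → elsewhere allophone [r].
Occurrence 2 (position 5): no conditioning environment matches → elsewhere allophone [r].
Occurrence 3 (position 10): word-finally → [r̥].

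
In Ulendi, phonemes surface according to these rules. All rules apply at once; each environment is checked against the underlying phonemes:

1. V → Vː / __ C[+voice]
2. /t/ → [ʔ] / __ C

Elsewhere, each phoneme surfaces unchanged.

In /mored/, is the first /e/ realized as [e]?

No

Rule 1 applies to /e/ (between /r/ and /d/: before a voiced consonant) → [eː].
The actual realization is [eː], not [e].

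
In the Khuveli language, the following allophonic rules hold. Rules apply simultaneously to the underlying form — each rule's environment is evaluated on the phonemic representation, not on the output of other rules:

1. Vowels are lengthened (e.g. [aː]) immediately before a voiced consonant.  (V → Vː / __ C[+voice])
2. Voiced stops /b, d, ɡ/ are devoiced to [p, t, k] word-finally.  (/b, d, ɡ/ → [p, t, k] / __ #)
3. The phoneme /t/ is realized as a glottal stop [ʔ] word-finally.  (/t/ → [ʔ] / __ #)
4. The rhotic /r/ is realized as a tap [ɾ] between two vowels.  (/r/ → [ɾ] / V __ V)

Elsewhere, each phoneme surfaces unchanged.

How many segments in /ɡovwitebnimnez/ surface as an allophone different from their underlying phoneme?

4

Segments that undergo a rule: /o/ → [oː] (rule 1); /e/ → [eː] (rule 1); /i/ → [iː] (rule 1); /e/ → [eː] (rule 1).
All other segments surface unchanged.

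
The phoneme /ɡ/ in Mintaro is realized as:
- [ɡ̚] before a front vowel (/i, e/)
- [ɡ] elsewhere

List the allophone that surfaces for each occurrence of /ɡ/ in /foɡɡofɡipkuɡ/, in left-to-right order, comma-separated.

Occurrence 1 (position 3): no conditioning environment matches → elsewhere allophone [ɡ].
Occurrence 2 (position 4): no conditioning environment matches → elsewhere allophone [ɡ].
Occurrence 3 (position 7): before a front vowel (/i, e/) → [ɡ̚].
Occurrence 4 (position 12): no conditioning environment matches → elsewhere allophone [ɡ].

[ɡ], [ɡ], [ɡ̚], [ɡ]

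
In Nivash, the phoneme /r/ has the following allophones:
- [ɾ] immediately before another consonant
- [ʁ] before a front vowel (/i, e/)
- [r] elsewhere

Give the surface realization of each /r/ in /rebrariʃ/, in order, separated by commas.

[ʁ], [r], [ʁ]

Occurrence 1 (position 1): before a front vowel (/i, e/) → [ʁ].
Occurrence 2 (position 4): no conditioning environment matches → elsewhere allophone [r].
Occurrence 3 (position 6): before a front vowel (/i, e/) → [ʁ].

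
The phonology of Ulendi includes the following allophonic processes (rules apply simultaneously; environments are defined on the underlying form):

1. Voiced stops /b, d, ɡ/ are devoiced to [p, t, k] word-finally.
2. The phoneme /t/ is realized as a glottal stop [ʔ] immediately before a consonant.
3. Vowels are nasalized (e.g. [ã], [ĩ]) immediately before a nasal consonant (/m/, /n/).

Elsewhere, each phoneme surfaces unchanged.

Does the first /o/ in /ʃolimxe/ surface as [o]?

/o/ (between /ʃ/ and /l/) is in the target of rule 3 but the environment (before a nasal consonant) is not met → [o].
The actual realization is [o], which matches [o].

Yes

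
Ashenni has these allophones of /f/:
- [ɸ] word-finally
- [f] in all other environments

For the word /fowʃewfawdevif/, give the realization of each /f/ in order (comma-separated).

[f], [f], [ɸ]

Occurrence 1 (position 1): no conditioning environment matches → elsewhere allophone [f].
Occurrence 2 (position 7): no conditioning environment matches → elsewhere allophone [f].
Occurrence 3 (position 14): word-finally → [ɸ].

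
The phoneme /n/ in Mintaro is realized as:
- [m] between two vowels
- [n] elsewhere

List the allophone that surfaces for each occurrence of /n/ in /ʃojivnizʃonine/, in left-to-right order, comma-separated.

[n], [m], [m]

Occurrence 1 (position 6): no conditioning environment matches → elsewhere allophone [n].
Occurrence 2 (position 11): between two vowels → [m].
Occurrence 3 (position 13): between two vowels → [m].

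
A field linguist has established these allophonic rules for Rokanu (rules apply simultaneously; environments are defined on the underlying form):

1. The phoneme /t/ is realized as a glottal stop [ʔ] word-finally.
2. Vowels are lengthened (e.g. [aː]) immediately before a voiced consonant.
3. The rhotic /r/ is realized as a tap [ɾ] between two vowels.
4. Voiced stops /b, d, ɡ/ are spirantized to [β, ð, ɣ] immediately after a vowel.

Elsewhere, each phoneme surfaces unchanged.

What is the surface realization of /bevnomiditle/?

[beːvnoːmiːðitle]

/b/ (word-initial) fails the environment for rule 4, so it stays [b].
/e/ (between /b/ and /v/): before a voiced consonant, so rule 2 applies → [eː].
/v/ (between /e/ and /n/): no rule targets it → [v].
/n/ (between /v/ and /o/): no rule targets it → [n].
/o/ (between /n/ and /m/) occurs before a voiced consonant → [oː] by rule 2.
/m/ — not in any rule's target class → [m].
/i/ meets the environment for rule 2 (before a voiced consonant) → [iː].
/d/ (between /i/ and /i/) occurs immediately after a vowel → [ð] by rule 4.
/i/ (between /d/ and /t/): rule 2 targets it, but not before a voiced consonant → unchanged [i].
/t/ (between /i/ and /l/): rule 1 targets it, but not word-finally → unchanged [t].
/l/ — not in any rule's target class → [l].
/e/ (word-final): rule 2 targets it, but not before a voiced consonant → unchanged [e].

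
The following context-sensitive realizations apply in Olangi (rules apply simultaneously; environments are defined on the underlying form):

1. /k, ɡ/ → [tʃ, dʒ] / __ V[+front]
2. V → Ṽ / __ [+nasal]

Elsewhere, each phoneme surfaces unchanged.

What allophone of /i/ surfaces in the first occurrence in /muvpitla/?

/i/ — between /p/ and /t/; rule 2 does not apply here → [i].

[i]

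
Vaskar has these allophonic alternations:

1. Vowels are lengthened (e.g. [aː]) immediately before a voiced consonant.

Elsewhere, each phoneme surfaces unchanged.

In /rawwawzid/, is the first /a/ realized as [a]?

/a/ — between /r/ and /w/, before a voiced consonant — surfaces as [aː] (rule 1).
The actual realization is [aː], not [a].

No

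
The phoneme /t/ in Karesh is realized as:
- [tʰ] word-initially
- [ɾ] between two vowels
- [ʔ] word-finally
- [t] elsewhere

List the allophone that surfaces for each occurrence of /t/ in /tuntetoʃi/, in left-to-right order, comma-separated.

Occurrence 1 (position 1): word-initially → [tʰ].
Occurrence 2 (position 4): no conditioning environment matches → elsewhere allophone [t].
Occurrence 3 (position 6): between two vowels → [ɾ].

[tʰ], [t], [ɾ]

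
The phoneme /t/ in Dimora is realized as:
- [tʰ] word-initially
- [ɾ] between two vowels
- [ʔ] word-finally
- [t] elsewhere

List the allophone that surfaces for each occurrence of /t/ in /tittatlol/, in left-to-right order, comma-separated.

Occurrence 1 (position 1): word-initially → [tʰ].
Occurrence 2 (position 3): no conditioning environment matches → elsewhere allophone [t].
Occurrence 3 (position 4): no conditioning environment matches → elsewhere allophone [t].
Occurrence 4 (position 6): no conditioning environment matches → elsewhere allophone [t].

[tʰ], [t], [t], [t]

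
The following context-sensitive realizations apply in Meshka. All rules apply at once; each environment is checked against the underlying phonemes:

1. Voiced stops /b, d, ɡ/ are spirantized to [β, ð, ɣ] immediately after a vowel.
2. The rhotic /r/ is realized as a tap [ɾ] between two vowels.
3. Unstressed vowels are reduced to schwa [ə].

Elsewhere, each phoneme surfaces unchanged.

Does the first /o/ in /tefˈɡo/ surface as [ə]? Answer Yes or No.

No

/o/ — word-final; rule 3 does not apply here → [o].
The actual realization is [o], not [ə].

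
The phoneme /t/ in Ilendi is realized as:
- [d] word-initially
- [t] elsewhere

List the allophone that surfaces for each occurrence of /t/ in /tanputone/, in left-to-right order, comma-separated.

[d], [t]

Occurrence 1 (position 1): word-initially → [d].
Occurrence 2 (position 6): no conditioning environment matches → elsewhere allophone [t].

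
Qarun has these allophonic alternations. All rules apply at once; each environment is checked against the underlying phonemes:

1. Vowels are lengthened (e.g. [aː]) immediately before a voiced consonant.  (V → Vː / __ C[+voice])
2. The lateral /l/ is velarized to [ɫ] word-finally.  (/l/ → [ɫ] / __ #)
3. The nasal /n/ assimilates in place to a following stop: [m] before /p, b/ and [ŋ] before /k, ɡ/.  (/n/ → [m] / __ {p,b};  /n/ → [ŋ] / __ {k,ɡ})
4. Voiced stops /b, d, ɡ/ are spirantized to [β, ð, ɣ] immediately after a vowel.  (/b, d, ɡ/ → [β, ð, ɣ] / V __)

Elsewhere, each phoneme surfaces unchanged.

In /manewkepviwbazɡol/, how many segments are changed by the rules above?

6

Segments that undergo a rule: /a/ → [aː] (rule 1); /e/ → [eː] (rule 1); /i/ → [iː] (rule 1); /a/ → [aː] (rule 1); /o/ → [oː] (rule 1); /l/ → [ɫ] (rule 2).
All other segments surface unchanged.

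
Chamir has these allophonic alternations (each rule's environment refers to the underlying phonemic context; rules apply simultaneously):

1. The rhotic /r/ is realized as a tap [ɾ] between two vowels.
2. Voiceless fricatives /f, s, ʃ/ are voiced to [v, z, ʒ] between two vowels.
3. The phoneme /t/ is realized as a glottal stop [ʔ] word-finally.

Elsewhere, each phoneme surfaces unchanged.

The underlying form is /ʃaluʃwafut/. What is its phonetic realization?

/ʃ/ (word-initial) is in the target of rule 2 but the environment (between two vowels) is not met → [ʃ].
/ʃ/ (between /u/ and /w/): rule 2 targets it, but not between two vowels → unchanged [ʃ].
/f/ (between /a/ and /u/) occurs between two vowels → [v] by rule 2.
/t/ — word-final, word-finally — surfaces as [ʔ] (rule 3).

[ʃaluʃwavuʔ]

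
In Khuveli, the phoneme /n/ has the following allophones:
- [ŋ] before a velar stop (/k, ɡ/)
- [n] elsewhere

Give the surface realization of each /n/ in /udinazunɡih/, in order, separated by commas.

[n], [ŋ]

Occurrence 1 (position 4): no conditioning environment matches → elsewhere allophone [n].
Occurrence 2 (position 8): before a velar stop → [ŋ].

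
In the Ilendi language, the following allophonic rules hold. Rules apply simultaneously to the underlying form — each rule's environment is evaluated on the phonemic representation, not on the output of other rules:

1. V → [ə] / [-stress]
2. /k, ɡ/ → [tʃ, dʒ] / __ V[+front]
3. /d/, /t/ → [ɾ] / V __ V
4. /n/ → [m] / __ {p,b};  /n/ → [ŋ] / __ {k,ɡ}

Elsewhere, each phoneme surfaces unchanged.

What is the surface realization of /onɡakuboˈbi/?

[əŋɡəkəbəˈbi]

/o/ (word-initial) occurs in an unstressed syllable → [ə] by rule 1.
/n/ (between /o/ and /ɡ/): before a labial or velar stop, so rule 4 applies → [ŋ].
/ɡ/ (between /n/ and /a/) is in the target of rule 2 but the environment (before a front vowel) is not met → [ɡ].
Rule 1 applies to /a/ (between /ɡ/ and /k/: in an unstressed syllable) → [ə].
/k/ (between /a/ and /u/) is in the target of rule 2 but the environment (before a front vowel) is not met → [k].
Rule 1 applies to /u/ (between /k/ and /b/: in an unstressed syllable) → [ə].
/b/ (between /u/ and /o/) is unaffected → [b].
/o/ (between /b/ and /b/): in an unstressed syllable, so rule 1 applies → [ə].
/b/ (between /o/ and /i/): no rule targets it → [b].
/i/ (word-final) is in the target of rule 1 but the environment (in an unstressed syllable) is not met → [i].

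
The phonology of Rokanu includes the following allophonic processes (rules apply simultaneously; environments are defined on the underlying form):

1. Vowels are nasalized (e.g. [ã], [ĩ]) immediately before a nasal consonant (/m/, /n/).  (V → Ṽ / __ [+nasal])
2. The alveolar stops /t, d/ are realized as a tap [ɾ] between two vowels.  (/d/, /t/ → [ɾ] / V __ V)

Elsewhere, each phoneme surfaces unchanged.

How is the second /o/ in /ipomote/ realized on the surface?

/o/ — between /m/ and /t/; rule 1 does not apply here → [o].

[o]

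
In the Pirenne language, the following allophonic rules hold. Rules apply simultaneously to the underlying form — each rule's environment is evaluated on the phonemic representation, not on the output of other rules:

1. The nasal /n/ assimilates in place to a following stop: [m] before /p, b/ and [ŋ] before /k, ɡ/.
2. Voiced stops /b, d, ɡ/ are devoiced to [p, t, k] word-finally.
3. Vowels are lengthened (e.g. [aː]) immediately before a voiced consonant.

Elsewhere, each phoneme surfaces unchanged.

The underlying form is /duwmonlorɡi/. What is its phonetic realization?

/d/ (word-initial): rule 2 targets it, but not word-finally → unchanged [d].
Rule 3 applies to /u/ (between /d/ and /w/: before a voiced consonant) → [uː].
/w/ (between /u/ and /m/): no rule targets it → [w].
/m/ — not in any rule's target class → [m].
Rule 3 applies to /o/ (between /m/ and /n/: before a voiced consonant) → [oː].
/n/ (between /o/ and /l/) fails the environment for rule 1, so it stays [n].
/l/ — not in any rule's target class → [l].
/o/ meets the environment for rule 3 (before a voiced consonant) → [oː].
/r/ stays [r].
/ɡ/ (between /r/ and /i/): rule 2 targets it, but not word-finally → unchanged [ɡ].
/i/ — word-final; rule 3 does not apply here → [i].

[duːwmoːnloːrɡi]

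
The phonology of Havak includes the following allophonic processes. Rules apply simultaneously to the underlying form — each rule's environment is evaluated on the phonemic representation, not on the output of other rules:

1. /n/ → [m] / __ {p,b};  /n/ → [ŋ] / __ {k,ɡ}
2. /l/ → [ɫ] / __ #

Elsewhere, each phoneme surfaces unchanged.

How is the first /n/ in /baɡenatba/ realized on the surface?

[n]

/n/ (between /e/ and /a/) is in the target of rule 1 but the environment (before a labial or velar stop) is not met → [n].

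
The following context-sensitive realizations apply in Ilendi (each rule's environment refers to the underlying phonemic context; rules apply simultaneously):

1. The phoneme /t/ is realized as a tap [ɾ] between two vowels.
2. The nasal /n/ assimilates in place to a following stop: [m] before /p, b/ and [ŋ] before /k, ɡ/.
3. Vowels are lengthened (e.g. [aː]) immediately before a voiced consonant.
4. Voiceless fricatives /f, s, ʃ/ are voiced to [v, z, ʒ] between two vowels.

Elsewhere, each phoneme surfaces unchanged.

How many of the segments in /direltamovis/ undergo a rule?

4

Segments that undergo a rule: /i/ → [iː] (rule 3); /e/ → [eː] (rule 3); /a/ → [aː] (rule 3); /o/ → [oː] (rule 3).
All other segments surface unchanged.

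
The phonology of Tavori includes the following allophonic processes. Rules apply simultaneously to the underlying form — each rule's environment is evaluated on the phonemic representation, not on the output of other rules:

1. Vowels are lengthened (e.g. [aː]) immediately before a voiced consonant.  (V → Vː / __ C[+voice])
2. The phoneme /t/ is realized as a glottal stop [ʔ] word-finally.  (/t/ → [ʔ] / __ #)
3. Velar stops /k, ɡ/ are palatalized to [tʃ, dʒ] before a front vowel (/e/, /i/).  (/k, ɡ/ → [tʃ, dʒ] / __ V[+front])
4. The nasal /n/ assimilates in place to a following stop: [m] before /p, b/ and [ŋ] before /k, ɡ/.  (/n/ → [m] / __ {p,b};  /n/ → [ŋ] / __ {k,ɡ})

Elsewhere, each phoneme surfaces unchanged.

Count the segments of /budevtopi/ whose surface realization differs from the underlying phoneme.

2

Segments that undergo a rule: /u/ → [uː] (rule 1); /e/ → [eː] (rule 1).
All other segments surface unchanged.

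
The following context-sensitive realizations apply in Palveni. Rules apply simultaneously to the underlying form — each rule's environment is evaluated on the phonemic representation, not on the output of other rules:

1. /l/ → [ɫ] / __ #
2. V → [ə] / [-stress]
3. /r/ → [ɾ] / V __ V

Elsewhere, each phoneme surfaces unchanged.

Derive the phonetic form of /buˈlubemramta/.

[bəˈlubəmrəmtə]

/b/ (word-initial) is unaffected → [b].
Rule 2 applies to /u/ (between /b/ and /l/: in an unstressed syllable) → [ə].
/l/ (between /u/ and /u/): rule 1 targets it, but not word-finally → unchanged [l].
/u/ (between /l/ and /b/) fails the environment for rule 2, so it stays [u].
/b/ (between /u/ and /e/) is unaffected → [b].
/e/ (between /b/ and /m/) occurs in an unstressed syllable → [ə] by rule 2.
/m/ (between /e/ and /r/) is unaffected → [m].
/r/ — between /m/ and /a/; rule 3 does not apply here → [r].
Rule 2 applies to /a/ (between /r/ and /m/: in an unstressed syllable) → [ə].
/m/ stays [m].
/t/ (between /m/ and /a/) is unaffected → [t].
/a/ (word-final) occurs in an unstressed syllable → [ə] by rule 2.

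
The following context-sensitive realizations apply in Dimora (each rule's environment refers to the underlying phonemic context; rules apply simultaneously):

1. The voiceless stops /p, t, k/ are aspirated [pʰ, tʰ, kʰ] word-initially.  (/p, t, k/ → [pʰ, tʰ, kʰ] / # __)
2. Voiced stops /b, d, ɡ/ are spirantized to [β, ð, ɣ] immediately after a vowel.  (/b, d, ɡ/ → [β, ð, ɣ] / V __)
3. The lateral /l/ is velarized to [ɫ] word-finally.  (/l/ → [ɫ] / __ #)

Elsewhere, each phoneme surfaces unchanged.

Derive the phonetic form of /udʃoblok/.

[uðʃoβlok]

/u/ stays [u].
Rule 2 applies to /d/ (between /u/ and /ʃ/: immediately after a vowel) → [ð].
/ʃ/ (between /d/ and /o/): no rule targets it → [ʃ].
/o/ stays [o].
Rule 2 applies to /b/ (between /o/ and /l/: immediately after a vowel) → [β].
/l/ (between /b/ and /o/) fails the environment for rule 3, so it stays [l].
/o/ (between /l/ and /k/) is unaffected → [o].
/k/ — word-final; rule 1 does not apply here → [k].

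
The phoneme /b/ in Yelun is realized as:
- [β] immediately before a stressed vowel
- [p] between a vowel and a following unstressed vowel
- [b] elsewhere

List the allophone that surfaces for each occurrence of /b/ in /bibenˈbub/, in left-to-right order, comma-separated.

Occurrence 1 (position 1): no conditioning environment matches → elsewhere allophone [b].
Occurrence 2 (position 3): between a vowel and a following unstressed vowel → [p].
Occurrence 3 (position 6): immediately before a stressed vowel → [β].
Occurrence 4 (position 8): no conditioning environment matches → elsewhere allophone [b].

[b], [p], [β], [b]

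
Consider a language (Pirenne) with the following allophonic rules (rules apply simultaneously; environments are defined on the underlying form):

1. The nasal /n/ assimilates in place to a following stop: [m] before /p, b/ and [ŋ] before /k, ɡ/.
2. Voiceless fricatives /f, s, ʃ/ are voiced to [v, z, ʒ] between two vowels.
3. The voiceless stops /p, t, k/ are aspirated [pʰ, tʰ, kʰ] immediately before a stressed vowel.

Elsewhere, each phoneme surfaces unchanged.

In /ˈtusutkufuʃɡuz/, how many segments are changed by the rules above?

3

Segments that undergo a rule: /t/ → [tʰ] (rule 3); /s/ → [z] (rule 2); /f/ → [v] (rule 2).
All other segments surface unchanged.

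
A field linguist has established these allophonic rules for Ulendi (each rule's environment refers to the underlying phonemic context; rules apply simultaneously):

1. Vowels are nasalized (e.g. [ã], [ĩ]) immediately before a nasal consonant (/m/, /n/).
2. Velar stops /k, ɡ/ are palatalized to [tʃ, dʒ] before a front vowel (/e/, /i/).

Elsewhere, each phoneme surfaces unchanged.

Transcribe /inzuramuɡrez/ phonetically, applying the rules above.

[ĩnzurãmuɡrez]

/i/ (word-initial): before a nasal consonant, so rule 1 applies → [ĩ].
/u/ — between /z/ and /r/; rule 1 does not apply here → [u].
/a/ — between /r/ and /m/, before a nasal consonant — surfaces as [ã] (rule 1).
/u/ (between /m/ and /ɡ/): rule 1 targets it, but not before a nasal consonant → unchanged [u].
/ɡ/ (between /u/ and /r/) is in the target of rule 2 but the environment (before a front vowel) is not met → [ɡ].
/e/ (between /r/ and /z/) is in the target of rule 1 but the environment (before a nasal consonant) is not met → [e].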